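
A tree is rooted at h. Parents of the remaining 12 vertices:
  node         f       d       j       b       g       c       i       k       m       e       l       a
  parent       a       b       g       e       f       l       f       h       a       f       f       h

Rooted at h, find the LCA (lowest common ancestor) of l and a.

a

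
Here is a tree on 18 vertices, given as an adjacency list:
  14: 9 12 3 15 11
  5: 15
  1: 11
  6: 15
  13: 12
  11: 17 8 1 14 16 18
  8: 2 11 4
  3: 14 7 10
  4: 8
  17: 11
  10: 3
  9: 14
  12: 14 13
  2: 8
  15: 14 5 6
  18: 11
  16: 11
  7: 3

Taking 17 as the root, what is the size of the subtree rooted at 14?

10

Descendants of 14 (including itself): 14, 9, 15, 3, 12, 6, 5, 10, 7, 13. That's 10.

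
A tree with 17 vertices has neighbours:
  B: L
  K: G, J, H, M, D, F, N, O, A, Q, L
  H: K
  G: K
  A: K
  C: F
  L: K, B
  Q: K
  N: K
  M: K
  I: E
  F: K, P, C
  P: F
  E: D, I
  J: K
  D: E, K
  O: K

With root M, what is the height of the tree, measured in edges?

A deepest node is I, reached by M-K-D-E-I.
That path has 4 edges, so the height is 4.

4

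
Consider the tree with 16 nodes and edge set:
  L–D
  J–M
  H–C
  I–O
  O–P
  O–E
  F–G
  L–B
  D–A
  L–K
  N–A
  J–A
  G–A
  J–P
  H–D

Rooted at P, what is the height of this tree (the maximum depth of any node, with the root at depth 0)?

5

The longest root-to-leaf path is P-J-A-D-L-B (5 edges).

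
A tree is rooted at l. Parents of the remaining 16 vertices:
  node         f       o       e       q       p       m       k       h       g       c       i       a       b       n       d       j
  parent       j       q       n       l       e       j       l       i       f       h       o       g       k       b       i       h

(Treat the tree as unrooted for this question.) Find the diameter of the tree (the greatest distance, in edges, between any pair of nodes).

Starting from a, a farthest node is p at distance 13.
One longest path: a – g – f – j – h – i – o – q – l – k – b – n – e – p.
So the diameter is 13.

13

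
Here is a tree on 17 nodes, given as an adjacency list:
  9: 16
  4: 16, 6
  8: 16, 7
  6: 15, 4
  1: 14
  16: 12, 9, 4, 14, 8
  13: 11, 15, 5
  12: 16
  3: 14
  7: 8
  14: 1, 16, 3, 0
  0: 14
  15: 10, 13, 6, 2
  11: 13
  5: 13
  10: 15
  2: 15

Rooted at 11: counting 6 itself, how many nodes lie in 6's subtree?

11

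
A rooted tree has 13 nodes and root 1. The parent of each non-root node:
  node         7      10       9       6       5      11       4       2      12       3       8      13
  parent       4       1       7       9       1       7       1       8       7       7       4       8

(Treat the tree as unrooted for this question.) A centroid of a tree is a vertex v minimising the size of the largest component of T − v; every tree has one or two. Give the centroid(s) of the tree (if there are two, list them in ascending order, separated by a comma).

4

If 4 is removed the pieces have sizes 6, 3, 3, all ≤ ⌊13/2⌋ = 6.
No neighbour of 4 does as well, so 4 is the unique centroid.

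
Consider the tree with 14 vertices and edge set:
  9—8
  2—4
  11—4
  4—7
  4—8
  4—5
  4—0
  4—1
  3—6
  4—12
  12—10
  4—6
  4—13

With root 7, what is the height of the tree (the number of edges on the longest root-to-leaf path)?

A deepest node is 9, reached by 7 → 4 → 8 → 9.
That path has 3 edges, so the height is 3.

3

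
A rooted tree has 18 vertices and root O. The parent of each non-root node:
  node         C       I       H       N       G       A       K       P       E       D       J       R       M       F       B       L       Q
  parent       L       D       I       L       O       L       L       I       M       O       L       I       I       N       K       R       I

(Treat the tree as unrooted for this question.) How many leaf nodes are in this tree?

The leaves are A, B, C, E, F, G, H, J, P, Q.
That is 10 leaves.

10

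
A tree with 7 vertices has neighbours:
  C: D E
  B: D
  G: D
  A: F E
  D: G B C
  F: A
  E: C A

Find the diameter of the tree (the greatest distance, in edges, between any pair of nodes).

5

A longest path is F - A - E - C - D - B, with 5 edges.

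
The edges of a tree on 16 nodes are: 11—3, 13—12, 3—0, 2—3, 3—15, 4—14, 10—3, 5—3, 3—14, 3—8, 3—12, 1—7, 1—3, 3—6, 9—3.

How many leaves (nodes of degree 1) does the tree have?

12

Degree-1 nodes: 0, 2, 4, 5, 6, 7, 8, 9, 10, 11, 13, 15 — 12 of them.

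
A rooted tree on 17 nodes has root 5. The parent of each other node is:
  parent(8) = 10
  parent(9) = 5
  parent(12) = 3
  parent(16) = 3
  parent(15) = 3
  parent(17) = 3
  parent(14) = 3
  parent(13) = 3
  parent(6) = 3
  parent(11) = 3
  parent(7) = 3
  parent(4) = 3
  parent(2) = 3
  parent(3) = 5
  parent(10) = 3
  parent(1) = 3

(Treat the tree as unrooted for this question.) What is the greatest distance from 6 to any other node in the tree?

3

The node farthest from 6 is 9 (8 also at distance 3), via 6-3-5-9 — 3 edges.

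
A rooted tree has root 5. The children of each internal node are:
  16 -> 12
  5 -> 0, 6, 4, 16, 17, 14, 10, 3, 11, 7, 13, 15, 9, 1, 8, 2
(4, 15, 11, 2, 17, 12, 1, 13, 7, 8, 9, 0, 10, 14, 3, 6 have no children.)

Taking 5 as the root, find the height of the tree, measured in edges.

2

A deepest node is 12, reached by 5 – 16 – 12.
That path has 2 edges, so the height is 2.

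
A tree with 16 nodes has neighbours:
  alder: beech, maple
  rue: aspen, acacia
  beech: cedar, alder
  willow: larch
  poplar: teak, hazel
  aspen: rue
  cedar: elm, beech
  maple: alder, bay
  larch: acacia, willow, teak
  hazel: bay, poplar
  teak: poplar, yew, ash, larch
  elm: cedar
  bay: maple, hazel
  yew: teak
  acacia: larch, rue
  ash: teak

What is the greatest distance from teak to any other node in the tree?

8

Distances from teak peak at 8, attained at elm.
teak-poplar-hazel-bay-maple-alder-beech-cedar-elm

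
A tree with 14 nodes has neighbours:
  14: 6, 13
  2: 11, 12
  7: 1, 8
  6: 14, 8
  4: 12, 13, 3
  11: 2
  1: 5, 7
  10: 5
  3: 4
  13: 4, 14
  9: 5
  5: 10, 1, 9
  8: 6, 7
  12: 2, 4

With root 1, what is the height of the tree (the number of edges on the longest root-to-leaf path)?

9

11 sits deepest: 1-7-8-6-14-13-4-12-2-11 — 9 edges from the root.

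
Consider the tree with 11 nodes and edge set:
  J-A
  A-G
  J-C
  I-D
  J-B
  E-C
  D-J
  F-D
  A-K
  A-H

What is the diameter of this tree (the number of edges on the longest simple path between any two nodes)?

BFS from G reaches E last, at distance 4; BFS from E confirms no node is farther.
Path: G–A–J–C–E.

4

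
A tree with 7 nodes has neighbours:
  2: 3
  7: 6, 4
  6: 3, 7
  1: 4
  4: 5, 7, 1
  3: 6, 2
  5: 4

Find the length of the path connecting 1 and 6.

The path is 1 – 4 – 7 – 6, which has 3 edges.

3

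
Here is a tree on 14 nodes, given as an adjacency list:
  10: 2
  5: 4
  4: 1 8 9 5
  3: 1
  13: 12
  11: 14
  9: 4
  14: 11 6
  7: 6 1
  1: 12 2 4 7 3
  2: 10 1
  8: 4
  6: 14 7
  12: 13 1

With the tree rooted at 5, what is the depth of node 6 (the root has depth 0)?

5–4–1–7–6 — 4 edges.

4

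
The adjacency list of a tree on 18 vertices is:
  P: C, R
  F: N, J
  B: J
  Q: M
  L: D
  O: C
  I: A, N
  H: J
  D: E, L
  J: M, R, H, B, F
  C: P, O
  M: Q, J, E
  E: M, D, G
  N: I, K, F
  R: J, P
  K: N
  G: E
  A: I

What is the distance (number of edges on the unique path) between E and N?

Walking from E: E – M – J – F – N. Length 4.

4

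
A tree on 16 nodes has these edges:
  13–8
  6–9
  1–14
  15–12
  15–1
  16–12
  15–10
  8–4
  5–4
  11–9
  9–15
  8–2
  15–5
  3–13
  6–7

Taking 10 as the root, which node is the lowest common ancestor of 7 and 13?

15

Path 7→root: 7 6 9 15 10; path 13→root: 13 8 4 5 15 10.
First common node: 15.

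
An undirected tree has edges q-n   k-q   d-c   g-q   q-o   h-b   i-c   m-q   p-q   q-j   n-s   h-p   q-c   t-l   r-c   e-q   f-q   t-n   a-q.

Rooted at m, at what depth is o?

Climbing from o to the root: o – q – m. That's 2 steps.

2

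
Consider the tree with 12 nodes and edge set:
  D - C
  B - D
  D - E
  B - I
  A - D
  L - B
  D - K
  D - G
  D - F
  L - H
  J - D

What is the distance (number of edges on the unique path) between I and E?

3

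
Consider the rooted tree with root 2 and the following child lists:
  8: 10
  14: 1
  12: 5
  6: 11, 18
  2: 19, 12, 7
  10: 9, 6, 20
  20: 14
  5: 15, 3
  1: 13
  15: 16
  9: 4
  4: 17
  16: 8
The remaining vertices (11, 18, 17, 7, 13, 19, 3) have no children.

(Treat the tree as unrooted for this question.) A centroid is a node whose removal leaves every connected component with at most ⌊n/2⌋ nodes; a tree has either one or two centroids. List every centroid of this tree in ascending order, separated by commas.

10

If 10 is removed the pieces have sizes 9, 4, 3, 3, all ≤ ⌊20/2⌋ = 10.
No neighbour of 10 does as well, so 10 is the unique centroid.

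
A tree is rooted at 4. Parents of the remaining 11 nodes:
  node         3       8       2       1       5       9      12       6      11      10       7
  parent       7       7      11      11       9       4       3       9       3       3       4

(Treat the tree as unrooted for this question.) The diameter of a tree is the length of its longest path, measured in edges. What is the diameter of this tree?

6

BFS from 6 reaches 2 last, at distance 6; BFS from 2 confirms no node is farther.
Path: 6–9–4–7–3–11–2.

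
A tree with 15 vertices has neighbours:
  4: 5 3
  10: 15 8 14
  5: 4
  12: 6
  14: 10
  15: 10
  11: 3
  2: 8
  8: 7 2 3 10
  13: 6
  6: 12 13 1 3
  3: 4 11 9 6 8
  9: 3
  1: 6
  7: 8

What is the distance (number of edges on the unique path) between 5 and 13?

5 – 4 – 3 – 6 – 13: 4 edges.

4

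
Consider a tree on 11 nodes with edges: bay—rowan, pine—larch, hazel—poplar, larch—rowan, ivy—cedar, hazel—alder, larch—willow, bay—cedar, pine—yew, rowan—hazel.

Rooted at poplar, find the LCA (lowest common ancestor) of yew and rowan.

Path yew→root: yew pine larch rowan hazel poplar; path rowan→root: rowan hazel poplar.
First common node: rowan.

rowan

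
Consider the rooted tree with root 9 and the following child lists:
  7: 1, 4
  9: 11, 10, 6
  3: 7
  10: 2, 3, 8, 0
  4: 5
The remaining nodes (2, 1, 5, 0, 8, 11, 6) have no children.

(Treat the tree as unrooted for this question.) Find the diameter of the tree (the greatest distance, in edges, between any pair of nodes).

6

A longest path is 5-4-7-3-10-9-6, with 6 edges.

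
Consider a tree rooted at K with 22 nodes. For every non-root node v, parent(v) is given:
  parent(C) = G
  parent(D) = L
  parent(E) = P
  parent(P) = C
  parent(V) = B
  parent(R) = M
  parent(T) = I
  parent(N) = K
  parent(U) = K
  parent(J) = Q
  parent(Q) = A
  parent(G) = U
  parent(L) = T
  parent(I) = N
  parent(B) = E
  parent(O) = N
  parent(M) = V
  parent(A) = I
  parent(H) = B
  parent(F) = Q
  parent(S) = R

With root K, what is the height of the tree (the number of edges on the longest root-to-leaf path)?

S sits deepest: K → U → G → C → P → E → B → V → M → R → S — 10 edges from the root.

10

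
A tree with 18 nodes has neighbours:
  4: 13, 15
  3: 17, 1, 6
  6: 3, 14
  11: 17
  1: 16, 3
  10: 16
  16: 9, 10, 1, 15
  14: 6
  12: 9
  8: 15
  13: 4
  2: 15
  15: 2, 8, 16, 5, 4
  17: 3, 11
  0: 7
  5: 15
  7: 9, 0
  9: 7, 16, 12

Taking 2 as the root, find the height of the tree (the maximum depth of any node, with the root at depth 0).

The longest root-to-leaf path is 2–15–16–1–3–6–14 (6 edges).

6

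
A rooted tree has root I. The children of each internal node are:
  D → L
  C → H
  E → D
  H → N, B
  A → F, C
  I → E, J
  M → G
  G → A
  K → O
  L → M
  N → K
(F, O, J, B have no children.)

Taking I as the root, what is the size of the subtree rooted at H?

5

The subtree rooted at H contains: H, N, B, K, O — 5 nodes.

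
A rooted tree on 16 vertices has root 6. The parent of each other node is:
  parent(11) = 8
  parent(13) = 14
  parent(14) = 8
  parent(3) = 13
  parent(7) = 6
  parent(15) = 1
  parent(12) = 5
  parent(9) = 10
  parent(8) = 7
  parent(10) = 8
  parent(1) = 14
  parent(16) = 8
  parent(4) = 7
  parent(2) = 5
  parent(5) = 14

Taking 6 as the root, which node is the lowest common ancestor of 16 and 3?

8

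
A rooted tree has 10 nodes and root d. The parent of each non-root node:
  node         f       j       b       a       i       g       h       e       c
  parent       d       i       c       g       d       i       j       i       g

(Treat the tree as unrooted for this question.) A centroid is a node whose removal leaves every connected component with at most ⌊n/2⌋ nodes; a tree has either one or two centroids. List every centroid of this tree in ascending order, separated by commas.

Removing i splits the tree into components of sizes 4, 2, 2, 1; the largest is 4 ≤ ⌊10/2⌋ = 5.
Every other node leaves some component of size > 5, so the centroid is unique.

i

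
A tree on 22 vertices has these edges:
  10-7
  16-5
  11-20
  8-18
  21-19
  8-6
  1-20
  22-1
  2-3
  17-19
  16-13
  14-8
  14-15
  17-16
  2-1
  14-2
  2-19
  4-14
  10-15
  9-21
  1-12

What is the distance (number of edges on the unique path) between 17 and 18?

5

Walking from 17: 17–19–2–14–8–18. Length 5.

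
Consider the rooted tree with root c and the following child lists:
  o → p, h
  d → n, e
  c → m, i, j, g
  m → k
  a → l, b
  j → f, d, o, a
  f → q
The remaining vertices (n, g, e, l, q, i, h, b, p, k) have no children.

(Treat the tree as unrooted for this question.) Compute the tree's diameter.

BFS from k reaches q last, at distance 5; BFS from q confirms no node is farther.
Path: k - m - c - j - f - q.

5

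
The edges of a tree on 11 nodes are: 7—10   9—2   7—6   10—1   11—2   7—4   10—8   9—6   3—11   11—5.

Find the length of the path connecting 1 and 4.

The path is 1–10–7–4, which has 3 edges.

3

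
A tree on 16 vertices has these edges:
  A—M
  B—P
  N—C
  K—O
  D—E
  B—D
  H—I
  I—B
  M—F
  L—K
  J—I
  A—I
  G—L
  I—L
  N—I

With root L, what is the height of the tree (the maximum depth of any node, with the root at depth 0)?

The longest root-to-leaf path is L → I → B → D → E (4 edges).

4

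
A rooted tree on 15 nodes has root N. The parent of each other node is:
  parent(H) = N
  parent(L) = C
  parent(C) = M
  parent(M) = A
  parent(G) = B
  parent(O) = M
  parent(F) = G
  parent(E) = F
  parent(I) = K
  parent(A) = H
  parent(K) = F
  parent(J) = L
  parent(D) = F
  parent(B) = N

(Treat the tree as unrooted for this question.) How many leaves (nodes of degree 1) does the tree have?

5

Exactly 5 nodes have a single neighbour: D, E, I, J, O.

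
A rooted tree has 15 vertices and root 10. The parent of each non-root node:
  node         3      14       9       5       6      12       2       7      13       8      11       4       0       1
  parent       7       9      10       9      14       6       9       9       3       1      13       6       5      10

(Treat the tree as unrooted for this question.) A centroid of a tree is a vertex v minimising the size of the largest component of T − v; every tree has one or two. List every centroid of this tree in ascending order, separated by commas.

9

If 9 is removed the pieces have sizes 4, 4, 3, 2, 1, all ≤ ⌊15/2⌋ = 7.
Every other node leaves some component of size > 7, so the centroid is unique.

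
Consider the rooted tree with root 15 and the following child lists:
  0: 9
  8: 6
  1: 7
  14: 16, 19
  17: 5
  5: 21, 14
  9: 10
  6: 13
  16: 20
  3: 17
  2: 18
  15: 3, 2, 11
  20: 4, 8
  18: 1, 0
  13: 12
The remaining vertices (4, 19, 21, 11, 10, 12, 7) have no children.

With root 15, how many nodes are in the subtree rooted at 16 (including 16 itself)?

7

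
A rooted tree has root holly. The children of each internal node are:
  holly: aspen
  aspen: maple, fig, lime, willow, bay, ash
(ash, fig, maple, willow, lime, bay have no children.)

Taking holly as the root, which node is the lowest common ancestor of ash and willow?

ash's ancestor chain is ash, aspen, holly and willow's is willow, aspen, holly; they first meet at aspen.

aspen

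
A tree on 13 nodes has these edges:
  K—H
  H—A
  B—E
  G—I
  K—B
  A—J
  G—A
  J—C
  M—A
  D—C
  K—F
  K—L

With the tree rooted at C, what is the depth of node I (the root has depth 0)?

C–J–A–G–I — 4 edges.

4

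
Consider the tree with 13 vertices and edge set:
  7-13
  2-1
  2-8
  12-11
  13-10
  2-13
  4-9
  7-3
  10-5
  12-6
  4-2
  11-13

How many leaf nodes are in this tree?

Exactly 6 nodes have a single neighbour: 1, 3, 5, 6, 8, 9.

6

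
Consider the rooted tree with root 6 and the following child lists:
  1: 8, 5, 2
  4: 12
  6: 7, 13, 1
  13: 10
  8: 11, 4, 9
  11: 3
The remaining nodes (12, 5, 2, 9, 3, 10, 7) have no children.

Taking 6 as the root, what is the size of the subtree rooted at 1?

9

The subtree rooted at 1 contains: 1, 8, 5, 2, 11, 4, 9, 3, 12 — 9 nodes.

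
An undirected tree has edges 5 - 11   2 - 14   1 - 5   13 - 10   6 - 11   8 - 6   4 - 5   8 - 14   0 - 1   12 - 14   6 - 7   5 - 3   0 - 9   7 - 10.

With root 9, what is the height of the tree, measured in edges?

8

The longest root-to-leaf path is 9 – 0 – 1 – 5 – 11 – 6 – 7 – 10 – 13 (8 edges).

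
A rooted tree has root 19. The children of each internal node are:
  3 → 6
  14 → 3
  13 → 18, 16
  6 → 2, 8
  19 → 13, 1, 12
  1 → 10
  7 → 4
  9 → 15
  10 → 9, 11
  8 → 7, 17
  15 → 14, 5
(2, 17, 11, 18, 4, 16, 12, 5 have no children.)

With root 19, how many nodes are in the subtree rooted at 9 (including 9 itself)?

Descendants of 9 (including itself): 9, 15, 5, 14, 3, 6, 2, 8, 17, 7, 4. That's 11.

11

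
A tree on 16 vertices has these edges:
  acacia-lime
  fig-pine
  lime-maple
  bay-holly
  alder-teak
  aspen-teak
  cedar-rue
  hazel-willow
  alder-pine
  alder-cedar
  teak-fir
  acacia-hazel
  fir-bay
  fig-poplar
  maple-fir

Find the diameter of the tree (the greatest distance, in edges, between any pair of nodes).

10

BFS from poplar reaches willow last, at distance 10; BFS from willow confirms no node is farther.
Path: poplar - fig - pine - alder - teak - fir - maple - lime - acacia - hazel - willow.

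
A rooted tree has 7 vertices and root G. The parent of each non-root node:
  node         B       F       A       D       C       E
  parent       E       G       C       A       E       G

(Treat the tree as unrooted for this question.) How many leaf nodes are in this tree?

Exactly 3 nodes have a single neighbour: B, D, F.

3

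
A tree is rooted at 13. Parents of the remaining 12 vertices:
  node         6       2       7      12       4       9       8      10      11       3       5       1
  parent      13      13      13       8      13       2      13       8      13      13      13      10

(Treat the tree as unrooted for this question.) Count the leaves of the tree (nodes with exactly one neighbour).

Degree-1 nodes: 1, 3, 4, 5, 6, 7, 9, 11, 12 — 9 of them.

9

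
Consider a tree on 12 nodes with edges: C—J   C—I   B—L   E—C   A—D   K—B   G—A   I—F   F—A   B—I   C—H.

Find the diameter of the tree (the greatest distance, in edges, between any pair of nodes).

Starting from G, a farthest node is K at distance 5.
One longest path: G – A – F – I – B – K.
So the diameter is 5.

5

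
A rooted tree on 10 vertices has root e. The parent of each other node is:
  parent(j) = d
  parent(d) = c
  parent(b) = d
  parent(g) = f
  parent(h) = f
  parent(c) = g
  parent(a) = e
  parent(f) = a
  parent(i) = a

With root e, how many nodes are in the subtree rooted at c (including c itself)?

Descendants of c (including itself): c, d, j, b. That's 4.

4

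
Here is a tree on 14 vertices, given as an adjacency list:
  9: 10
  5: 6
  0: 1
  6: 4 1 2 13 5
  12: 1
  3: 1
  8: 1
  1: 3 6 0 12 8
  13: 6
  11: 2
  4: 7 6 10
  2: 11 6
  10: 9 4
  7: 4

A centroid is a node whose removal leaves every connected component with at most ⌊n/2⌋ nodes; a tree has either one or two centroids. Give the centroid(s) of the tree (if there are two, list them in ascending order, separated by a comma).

Removing 6 splits the tree into components of sizes 5, 4, 2, 1, 1; the largest is 5 ≤ ⌊14/2⌋ = 7.
No neighbour of 6 does as well, so 6 is the unique centroid.

6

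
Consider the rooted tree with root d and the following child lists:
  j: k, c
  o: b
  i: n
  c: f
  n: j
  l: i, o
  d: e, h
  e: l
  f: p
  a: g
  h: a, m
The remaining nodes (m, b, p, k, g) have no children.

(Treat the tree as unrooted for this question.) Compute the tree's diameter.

A longest path is g-a-h-d-e-l-i-n-j-c-f-p, with 11 edges.

11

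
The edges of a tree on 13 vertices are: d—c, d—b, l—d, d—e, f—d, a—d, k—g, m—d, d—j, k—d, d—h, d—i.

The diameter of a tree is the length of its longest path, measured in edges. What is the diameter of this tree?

3

Starting from g, a farthest node is j at distance 3.
One longest path: g – k – d – j.
So the diameter is 3.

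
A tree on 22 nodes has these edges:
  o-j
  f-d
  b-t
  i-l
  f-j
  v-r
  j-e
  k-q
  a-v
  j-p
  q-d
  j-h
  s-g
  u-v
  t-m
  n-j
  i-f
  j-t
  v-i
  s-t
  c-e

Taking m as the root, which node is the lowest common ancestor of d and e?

j

d's ancestor chain is d, f, j, t, m and e's is e, j, t, m; they first meet at j.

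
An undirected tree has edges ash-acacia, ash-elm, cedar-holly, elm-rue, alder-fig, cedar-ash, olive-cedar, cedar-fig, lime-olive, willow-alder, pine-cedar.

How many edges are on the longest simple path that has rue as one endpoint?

A farthest node from rue is willow.
The path rue-elm-ash-cedar-fig-alder-willow has 6 edges.

6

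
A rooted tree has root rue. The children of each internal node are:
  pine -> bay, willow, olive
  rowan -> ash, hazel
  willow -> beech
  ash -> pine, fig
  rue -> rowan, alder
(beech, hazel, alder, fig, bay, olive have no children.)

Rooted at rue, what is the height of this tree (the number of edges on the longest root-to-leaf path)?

5

The longest root-to-leaf path is rue–rowan–ash–pine–willow–beech (5 edges).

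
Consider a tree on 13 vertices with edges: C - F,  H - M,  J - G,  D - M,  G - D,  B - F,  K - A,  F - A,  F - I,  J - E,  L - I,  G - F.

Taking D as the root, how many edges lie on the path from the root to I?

Climbing from I to the root: I – F – G – D. That's 3 steps.

3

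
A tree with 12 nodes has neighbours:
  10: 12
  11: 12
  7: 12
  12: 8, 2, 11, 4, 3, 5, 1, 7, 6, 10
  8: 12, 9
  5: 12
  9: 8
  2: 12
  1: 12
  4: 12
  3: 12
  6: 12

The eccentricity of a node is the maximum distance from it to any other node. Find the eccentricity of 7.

The node farthest from 7 is 9, via 7 – 12 – 8 – 9 — 3 edges.

3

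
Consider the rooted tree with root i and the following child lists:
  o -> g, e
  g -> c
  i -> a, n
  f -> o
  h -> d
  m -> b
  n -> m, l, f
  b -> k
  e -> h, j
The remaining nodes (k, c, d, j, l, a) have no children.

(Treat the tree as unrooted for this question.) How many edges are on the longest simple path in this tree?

BFS from k reaches d last, at distance 8; BFS from d confirms no node is farther.
Path: k–b–m–n–f–o–e–h–d.

8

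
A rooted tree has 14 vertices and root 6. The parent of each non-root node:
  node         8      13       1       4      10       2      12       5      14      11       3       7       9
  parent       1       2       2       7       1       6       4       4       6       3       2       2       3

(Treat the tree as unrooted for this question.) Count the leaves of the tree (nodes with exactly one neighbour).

The leaves are 5, 8, 9, 10, 11, 12, 13, 14.
That is 8 leaves.

8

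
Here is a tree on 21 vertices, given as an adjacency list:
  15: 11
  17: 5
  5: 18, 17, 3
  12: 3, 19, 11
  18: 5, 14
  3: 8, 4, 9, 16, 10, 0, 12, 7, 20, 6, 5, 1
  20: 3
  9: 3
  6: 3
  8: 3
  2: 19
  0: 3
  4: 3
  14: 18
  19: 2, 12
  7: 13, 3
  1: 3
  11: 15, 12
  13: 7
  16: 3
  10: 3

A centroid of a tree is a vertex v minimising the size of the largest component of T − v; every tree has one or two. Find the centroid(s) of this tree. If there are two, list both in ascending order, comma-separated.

3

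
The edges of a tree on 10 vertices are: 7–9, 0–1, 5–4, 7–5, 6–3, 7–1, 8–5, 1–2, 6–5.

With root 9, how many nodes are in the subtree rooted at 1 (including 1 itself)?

3

1's subtree: {1, 0, 2}, size 3.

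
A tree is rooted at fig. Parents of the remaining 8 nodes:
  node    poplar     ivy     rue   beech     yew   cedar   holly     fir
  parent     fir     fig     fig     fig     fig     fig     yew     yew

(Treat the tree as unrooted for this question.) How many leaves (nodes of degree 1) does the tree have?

6

Degree-1 nodes: beech, cedar, holly, ivy, poplar, rue — 6 of them.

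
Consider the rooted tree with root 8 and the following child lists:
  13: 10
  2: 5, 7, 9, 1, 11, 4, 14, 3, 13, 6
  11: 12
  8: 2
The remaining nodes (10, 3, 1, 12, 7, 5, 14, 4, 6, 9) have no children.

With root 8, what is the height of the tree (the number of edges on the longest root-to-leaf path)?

3

10 sits deepest: 8–2–13–10 — 3 edges from the root.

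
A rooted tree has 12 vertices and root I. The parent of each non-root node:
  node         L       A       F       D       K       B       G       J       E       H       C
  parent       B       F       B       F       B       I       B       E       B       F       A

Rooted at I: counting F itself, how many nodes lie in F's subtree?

5

Descendants of F (including itself): F, D, A, H, C. That's 5.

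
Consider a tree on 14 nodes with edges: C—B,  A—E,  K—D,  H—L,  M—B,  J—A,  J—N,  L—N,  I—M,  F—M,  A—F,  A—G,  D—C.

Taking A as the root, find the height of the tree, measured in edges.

The longest root-to-leaf path is A–F–M–B–C–D–K (6 edges).

6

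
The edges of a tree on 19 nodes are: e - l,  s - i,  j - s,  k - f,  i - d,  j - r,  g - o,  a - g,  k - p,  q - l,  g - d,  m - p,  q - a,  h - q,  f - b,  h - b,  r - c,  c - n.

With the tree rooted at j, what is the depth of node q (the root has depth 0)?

Path from j to q: j – s – i – d – g – a – q, which has 6 edges.

6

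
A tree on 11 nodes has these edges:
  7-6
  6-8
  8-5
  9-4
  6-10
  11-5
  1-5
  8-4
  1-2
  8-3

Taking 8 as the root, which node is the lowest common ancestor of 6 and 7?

6

Ancestors of 6 (toward the root): 6, 8.
Ancestors of 7: 7, 6, 8.
The deepest node appearing in both lists is 6.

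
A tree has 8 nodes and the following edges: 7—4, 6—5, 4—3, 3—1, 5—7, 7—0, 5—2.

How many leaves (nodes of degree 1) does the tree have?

Exactly 4 nodes have a single neighbour: 0, 1, 2, 6.

4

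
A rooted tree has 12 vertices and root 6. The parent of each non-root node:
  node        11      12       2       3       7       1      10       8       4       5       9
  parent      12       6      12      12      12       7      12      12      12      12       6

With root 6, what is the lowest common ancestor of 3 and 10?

12

3's ancestor chain is 3, 12, 6 and 10's is 10, 12, 6; they first meet at 12.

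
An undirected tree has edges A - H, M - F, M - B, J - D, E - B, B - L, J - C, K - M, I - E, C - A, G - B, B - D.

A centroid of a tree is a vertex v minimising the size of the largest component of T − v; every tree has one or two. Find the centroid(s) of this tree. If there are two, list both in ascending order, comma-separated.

If B is removed the pieces have sizes 5, 3, 2, 1, 1, all ≤ ⌊13/2⌋ = 6.
Every other node leaves some component of size > 6, so the centroid is unique.

B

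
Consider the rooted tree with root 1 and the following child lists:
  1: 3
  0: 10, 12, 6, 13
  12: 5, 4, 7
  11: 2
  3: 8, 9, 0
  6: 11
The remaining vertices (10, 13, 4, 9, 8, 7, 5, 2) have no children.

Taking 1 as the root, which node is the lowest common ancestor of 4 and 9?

Ancestors of 4 (toward the root): 4, 12, 0, 3, 1.
Ancestors of 9: 9, 3, 1.
The deepest node appearing in both lists is 3.

3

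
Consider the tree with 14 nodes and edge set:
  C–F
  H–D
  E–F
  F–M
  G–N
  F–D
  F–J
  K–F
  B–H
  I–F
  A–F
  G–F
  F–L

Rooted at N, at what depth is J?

Climbing from J to the root: J–F–G–N. That's 3 steps.

3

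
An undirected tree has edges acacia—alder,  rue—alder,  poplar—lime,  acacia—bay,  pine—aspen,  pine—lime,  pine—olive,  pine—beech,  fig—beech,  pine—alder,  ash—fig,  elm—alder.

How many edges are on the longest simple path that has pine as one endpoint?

Distances from pine peak at 3, attained at bay (ash also at distance 3).
pine-alder-acacia-bay

3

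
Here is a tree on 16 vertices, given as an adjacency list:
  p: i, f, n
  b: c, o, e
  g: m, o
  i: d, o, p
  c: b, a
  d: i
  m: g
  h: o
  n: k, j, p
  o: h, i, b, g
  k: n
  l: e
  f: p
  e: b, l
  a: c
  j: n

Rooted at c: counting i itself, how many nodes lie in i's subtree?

The subtree rooted at i contains: i, p, d, n, f, k, j — 7 nodes.

7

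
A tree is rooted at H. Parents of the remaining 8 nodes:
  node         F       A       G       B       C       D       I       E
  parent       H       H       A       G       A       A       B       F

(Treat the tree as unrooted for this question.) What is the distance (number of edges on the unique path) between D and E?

D - A - H - F - E: 4 edges.

4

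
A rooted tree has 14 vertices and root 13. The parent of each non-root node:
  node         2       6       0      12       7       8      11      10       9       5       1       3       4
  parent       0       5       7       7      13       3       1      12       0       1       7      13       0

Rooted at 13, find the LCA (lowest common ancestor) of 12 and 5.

7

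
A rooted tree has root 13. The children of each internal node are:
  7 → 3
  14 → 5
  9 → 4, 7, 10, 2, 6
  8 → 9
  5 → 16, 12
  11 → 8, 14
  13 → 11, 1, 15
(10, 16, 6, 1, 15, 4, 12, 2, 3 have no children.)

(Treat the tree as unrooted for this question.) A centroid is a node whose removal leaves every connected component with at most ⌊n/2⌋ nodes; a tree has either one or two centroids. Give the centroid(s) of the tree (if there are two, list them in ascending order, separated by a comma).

8, 11

If 8 is removed the pieces have sizes 8, 7, all ≤ ⌊16/2⌋ = 8.
11 is adjacent to 8 and is also a centroid (the largest component after removing it is likewise 8).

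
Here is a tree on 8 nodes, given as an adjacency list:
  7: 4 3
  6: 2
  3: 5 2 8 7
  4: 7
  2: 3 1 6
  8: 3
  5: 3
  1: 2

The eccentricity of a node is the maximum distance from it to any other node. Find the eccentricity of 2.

3

A farthest node from 2 is 4.
The path 2-3-7-4 has 3 edges.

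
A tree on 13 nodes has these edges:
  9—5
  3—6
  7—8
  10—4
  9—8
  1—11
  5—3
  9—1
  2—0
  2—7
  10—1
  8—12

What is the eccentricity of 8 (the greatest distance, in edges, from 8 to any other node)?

4

Distances from 8 peak at 4, attained at 4 (6 also at distance 4).
8 – 9 – 1 – 10 – 4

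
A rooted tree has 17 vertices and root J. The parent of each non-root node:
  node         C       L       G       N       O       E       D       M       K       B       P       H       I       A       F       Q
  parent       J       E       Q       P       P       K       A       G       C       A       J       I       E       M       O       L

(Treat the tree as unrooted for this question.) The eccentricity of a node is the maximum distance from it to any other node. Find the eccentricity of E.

A farthest node from E is B (D, F also at distance 6).
The path E – L – Q – G – M – A – B has 6 edges.

6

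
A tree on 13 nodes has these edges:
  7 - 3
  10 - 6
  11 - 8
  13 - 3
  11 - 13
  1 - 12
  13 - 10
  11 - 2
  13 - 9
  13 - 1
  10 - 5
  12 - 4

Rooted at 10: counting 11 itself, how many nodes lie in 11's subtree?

3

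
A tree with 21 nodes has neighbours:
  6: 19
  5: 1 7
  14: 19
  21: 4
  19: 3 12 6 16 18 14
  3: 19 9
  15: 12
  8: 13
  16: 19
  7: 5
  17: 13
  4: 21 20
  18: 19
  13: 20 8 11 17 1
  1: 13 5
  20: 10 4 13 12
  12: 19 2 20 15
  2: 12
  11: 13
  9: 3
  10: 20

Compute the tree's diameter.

8

BFS from 7 reaches 9 last, at distance 8; BFS from 9 confirms no node is farther.
Path: 7 - 5 - 1 - 13 - 20 - 12 - 19 - 3 - 9.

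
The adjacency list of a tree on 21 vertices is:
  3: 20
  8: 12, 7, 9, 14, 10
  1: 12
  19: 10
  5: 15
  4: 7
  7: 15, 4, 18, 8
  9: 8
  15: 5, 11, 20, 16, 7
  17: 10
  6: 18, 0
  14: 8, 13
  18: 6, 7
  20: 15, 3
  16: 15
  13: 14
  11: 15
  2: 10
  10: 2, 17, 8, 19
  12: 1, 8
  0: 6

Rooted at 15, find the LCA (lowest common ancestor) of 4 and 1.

7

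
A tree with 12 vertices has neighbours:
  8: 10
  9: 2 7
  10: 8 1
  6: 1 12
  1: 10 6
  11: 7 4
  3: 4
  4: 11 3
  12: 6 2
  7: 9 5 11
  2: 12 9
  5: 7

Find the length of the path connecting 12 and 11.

4

12–2–9–7–11: 4 edges.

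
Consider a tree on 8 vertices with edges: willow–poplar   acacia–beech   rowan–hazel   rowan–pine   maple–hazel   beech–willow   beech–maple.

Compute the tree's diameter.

A longest path is pine–rowan–hazel–maple–beech–willow–poplar, with 6 edges.

6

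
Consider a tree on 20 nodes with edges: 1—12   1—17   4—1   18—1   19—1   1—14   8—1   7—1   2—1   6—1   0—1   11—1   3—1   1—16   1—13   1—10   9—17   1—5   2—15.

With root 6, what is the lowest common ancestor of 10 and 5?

1

Path 10→root: 10 1 6; path 5→root: 5 1 6.
First common node: 1.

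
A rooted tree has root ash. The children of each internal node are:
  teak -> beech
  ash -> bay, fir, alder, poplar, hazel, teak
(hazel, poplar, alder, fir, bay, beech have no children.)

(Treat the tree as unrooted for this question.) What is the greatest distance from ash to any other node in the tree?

2

Distances from ash peak at 2, attained at beech.
ash–teak–beech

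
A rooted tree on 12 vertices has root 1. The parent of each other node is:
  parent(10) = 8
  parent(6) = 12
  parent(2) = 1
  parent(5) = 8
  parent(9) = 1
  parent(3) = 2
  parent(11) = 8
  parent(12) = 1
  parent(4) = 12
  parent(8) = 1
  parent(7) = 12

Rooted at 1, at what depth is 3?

2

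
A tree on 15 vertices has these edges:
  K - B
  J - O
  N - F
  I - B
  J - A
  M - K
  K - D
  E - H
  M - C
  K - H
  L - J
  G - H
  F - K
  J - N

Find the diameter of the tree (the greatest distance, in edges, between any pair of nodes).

6

A longest path is A - J - N - F - K - M - C, with 6 edges.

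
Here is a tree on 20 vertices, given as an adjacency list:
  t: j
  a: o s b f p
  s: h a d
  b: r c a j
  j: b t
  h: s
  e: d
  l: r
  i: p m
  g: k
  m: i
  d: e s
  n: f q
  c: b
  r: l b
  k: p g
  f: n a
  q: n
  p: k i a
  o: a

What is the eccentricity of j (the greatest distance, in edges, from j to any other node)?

Distances from j peak at 5, attained at e (m, g, q also at distance 5).
j–b–a–s–d–e

5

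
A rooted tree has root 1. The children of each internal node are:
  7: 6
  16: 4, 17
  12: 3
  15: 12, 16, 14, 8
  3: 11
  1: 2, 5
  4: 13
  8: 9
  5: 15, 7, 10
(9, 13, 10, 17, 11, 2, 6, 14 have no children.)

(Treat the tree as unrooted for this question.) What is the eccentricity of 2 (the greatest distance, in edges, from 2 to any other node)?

Distances from 2 peak at 6, attained at 11 (13 also at distance 6).
2-1-5-15-12-3-11

6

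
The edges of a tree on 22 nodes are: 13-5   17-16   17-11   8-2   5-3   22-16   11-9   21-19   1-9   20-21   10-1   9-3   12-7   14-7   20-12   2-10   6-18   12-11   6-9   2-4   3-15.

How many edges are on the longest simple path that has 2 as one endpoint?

8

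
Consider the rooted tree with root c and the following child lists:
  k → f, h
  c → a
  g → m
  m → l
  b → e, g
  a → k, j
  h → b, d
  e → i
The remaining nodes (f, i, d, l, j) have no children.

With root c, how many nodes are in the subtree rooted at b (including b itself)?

6

b's subtree: {b, e, g, i, m, l}, size 6.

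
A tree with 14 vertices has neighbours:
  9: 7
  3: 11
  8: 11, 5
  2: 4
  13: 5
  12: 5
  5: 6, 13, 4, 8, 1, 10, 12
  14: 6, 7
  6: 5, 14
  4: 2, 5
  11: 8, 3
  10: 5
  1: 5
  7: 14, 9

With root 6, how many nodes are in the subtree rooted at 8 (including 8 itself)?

3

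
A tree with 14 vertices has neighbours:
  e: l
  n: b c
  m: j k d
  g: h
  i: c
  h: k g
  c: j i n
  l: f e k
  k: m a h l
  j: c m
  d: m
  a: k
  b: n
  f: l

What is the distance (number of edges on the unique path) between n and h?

The path is n - c - j - m - k - h, which has 5 edges.

5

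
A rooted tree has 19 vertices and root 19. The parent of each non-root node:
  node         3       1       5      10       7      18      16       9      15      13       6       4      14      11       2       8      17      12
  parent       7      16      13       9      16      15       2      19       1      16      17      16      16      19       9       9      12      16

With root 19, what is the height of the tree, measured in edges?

6

The longest root-to-leaf path is 19–9–2–16–1–15–18 (6 edges).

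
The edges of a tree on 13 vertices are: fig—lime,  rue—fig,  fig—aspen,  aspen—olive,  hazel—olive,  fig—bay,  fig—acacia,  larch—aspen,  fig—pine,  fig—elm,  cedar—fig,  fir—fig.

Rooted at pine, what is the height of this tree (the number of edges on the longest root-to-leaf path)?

The longest root-to-leaf path is pine → fig → aspen → olive → hazel (4 edges).

4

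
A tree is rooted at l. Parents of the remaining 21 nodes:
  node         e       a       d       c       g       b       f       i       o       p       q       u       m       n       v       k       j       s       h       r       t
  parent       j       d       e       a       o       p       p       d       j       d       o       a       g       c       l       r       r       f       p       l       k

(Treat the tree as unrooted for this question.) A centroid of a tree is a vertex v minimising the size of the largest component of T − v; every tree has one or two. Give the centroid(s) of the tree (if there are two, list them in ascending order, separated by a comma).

d, e

Delete e: the remaining components have sizes 11, 10. Max 11 ≤ 11, so e is a centroid.
Its neighbour d also leaves a largest component of size 11, so both are centroids.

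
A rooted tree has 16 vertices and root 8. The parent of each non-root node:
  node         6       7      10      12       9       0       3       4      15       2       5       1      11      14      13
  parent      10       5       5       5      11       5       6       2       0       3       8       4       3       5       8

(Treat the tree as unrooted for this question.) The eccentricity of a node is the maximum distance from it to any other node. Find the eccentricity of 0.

7

Distances from 0 peak at 7, attained at 1.
0 – 5 – 10 – 6 – 3 – 2 – 4 – 1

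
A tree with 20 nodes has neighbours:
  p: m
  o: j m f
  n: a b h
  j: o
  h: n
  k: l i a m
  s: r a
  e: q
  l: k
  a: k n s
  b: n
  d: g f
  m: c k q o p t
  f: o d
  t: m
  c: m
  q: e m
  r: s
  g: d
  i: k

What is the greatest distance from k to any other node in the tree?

5

Distances from k peak at 5, attained at g.
k-m-o-f-d-g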